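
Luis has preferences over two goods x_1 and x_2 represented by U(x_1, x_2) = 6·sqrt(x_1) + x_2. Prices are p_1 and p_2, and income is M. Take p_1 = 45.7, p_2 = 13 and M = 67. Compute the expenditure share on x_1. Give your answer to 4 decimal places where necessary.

share on x_1 = 0.4968

Set MRS = p_1/p_2: 3·x_1^(−1/2) = p_1/p_2.
Thus x_1* = (3·p_2/p_1)² — independent of M — with the rest of income spent on x_2.
Plugging in: x_1* = (3·13/45.7)² = 0.7283, x_2* = 2.5937.
Expenditure on x_1: 45.7·0.7283 = 33.2823; share = 0.4968.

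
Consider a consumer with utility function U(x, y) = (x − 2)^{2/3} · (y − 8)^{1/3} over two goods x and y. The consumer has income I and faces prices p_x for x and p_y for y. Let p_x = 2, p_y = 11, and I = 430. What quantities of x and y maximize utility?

This is Cobb-Douglas in (x−2, y−8): tangency gives 2/3·p_y·(y−8) = 1/3·p_x·(x−2).
Substituting into the budget: x* = 2 + 2/3·(I − 2·p_x − 8·p_y)/p_x, and y* = 8 + 1/3·(…)/p_y.
Discretionary income = 430 − 2·2 − 8·11 = 338; x* = 2 + 2/3·338/2 = 114.6667; y* = 8 + 1/3·338/11 = 18.2424.

x* = 114.6667, y* = 18.2424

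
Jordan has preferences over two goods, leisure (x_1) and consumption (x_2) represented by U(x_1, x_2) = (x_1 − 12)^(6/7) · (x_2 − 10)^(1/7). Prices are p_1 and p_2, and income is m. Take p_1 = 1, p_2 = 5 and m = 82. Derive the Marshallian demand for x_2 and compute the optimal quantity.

After buying the subsistence bundle (12, 10), a share 6/7 of the remaining income goes to x_1: x_1* = 12 + 6/7·(m − 12p_1 − 10p_2)/p_1.
Discretionary income = 82 − 12·1 − 10·5 = 20; x_2* = 10 + 1/7·20/5 = 10.5714.

x_2* = 10.5714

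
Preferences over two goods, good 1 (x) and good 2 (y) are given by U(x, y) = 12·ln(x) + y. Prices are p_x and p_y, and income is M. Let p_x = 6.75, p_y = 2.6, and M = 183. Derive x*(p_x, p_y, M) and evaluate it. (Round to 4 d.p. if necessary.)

x* = 4.6222

Set MRS = p_x/p_y: (12/x)/1 = p_x/p_y.
So x*(p_x,p_y) = 12·p_y/p_x, independent of income; and y* = (M − 12·p_y)/p_y.
At the given prices: x* = 12·2.6/6.75 = 4.6222.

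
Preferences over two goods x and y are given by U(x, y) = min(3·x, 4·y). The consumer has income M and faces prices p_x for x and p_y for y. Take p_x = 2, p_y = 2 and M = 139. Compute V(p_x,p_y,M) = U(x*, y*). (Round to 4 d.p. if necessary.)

Demand: x*(p_x,p_y,M) = 4·M/(4·p_x + 3·p_y), y* = 3·M/(4·p_x + 3·p_y).
Here 4·2 + 3·2 = 14, giving x* = 39.7143 and y* = 29.7857.
Utility at the optimum: U(39.7143, 29.7857) = 119.1429.

V = 119.1429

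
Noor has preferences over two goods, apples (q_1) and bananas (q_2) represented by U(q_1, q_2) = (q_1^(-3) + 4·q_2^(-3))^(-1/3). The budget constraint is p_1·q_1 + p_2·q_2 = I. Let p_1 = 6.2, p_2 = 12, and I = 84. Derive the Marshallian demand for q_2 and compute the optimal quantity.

MU_q_1 ∝ q_1^(-4), MU_q_2 ∝ 4·q_2^(-4), so MRS = (1/4)·(q_2/q_1)^(4) = p_1/p_2.
Solve for the ratio: q_2/q_1 = [4·p_1/p_2]^(0.25).
Substitute q_2 = (q_2/q_1)·q_1 into the budget: q_1* = I/(p_1 + p_2·(q_2/q_1)).
Numerically q_2/q_1 = 1.198996, so q_1* = 84/(6.2 + 12·1.198996) = 4.0801 and q_2* = 1.198996·4.0801 = 4.892.

q_2* = 4.892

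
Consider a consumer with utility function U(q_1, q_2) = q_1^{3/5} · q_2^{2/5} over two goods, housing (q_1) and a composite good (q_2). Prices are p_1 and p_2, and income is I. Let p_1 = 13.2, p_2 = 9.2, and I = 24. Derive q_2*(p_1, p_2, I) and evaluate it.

q_2* = 1.0435

Tangency: MRS = (3/2)·q_2/q_1 = p_1/p_2.
So 0.6·p_2·q_2 = 0.4·p_1·q_1; combined with the budget, a share 0.6 of income goes to q_1.
Demand: q_1*(p_1,p_2,I) = 0.6·I/p_1 and q_2* = 0.4·I/p_2.
At p_1=13.2, p_2=9.2, I=24: q_2* = 0.4·24/9.2 = 1.0435.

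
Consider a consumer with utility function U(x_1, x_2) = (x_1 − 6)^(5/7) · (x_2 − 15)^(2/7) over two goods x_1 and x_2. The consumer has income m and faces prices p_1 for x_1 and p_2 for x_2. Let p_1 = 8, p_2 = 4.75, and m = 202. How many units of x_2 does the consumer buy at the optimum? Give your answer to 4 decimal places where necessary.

MRS = (5/2)·(x_2−15)/(x_1−6). Tangency with p_1/p_2 gives x_2−15 = (2/5)·(p_1/p_2)·(x_1−6).
Substituting into the budget: x_1* = 6 + 5/7·(m − 6·p_1 − 15·p_2)/p_1, and x_2* = 15 + 2/7·(…)/p_2.
Discretionary income = 202 − 6·8 − 15·4.75 = 82.75; x_2* = 15 + 2/7·82.75/4.75 = 19.9774.

x_2* = 19.9774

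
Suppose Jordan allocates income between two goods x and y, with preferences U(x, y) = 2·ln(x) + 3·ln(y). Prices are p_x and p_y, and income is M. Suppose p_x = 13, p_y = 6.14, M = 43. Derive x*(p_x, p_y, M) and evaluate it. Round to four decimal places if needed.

Tangency: MRS = (2/3)·y/x = p_x/p_y.
Rearranging, p_y·y = (3/2)·p_x·x. Substituting into the budget gives p_x·x·(1 + (3/2)) = M.
Demand: x*(p_x,p_y,M) = 0.4·M/p_x and y* = 0.6·M/p_y.
At p_x=13, p_y=6.14, M=43: x* = 0.4·43/13 = 1.3231.

x* = 1.3231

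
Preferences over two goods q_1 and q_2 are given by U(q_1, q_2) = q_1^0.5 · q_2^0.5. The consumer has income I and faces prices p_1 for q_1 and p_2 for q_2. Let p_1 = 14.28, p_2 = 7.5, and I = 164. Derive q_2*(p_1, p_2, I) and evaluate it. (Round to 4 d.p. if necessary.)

MU_q_1/MU_q_2 = (0.5·q_2)/(0.5·q_1); tangency sets this equal to p_1/p_2.
Rearranging, p_2·q_2 = p_1·q_1. Substituting into the budget gives p_1·q_1·(1 + 1) = I.
Demand: q_1*(p_1,p_2,I) = 0.5·I/p_1 and q_2* = 0.5·I/p_2.
At p_1=14.28, p_2=7.5, I=164: q_2* = 0.5·164/7.5 = 10.9333.

q_2* = 10.9333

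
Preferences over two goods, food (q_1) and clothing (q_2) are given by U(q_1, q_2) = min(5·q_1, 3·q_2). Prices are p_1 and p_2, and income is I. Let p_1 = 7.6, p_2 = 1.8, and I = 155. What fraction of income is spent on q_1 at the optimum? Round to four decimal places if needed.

Leontief preferences: the optimum is at the kink where q_1/3 = q_2/5, i.e. q_2 = (5/3)·q_1.
Budget: p_1·q_1 + p_2·(5/3)·q_1 = I, so (3·p_1 + 5·p_2)·q_1 = 3·I.
Demand: q_1*(p_1,p_2,I) = 3·I/(3·p_1 + 5·p_2), q_2* = 5·I/(3·p_1 + 5·p_2).
Here 3·7.6 + 5·1.8 = 31.8, giving q_1* = 14.6226 and q_2* = 24.3711.
Expenditure on q_1: 7.6·14.6226 = 111.1321; share = 0.717.

share on q_1 = 0.717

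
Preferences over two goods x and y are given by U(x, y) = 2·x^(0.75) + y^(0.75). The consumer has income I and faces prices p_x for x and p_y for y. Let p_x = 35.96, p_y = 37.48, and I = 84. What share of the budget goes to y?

share on y = 0.0523

MRS = MU_x/MU_y = 2·(y/x)^(0.25). Set equal to p_x/p_y.
Hence y/x = ((1/2)·p_x/p_y)^(1/(0.25)), i.e. raised to the 4 power.
Substitute y = (y/x)·x into the budget: x* = I/(p_x + p_y·(y/x)).
Numerically y/x = 0.052962, so x* = 84/(35.96 + 37.48·0.052962) = 2.2137 and y* = 0.052962·2.2137 = 0.1172.
Expenditure on y: 37.48·0.1172 = 4.3942; share = 0.0523.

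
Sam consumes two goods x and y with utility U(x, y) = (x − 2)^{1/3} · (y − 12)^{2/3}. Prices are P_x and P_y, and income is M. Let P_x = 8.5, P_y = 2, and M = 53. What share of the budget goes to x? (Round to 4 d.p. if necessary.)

This is Cobb-Douglas in (x−2, y−12): tangency gives 1/3·P_y·(y−12) = 2/3·P_x·(x−2).
Substituting into the budget: x* = 2 + 1/3·(M − 2·P_x − 12·P_y)/P_x, and y* = 12 + 2/3·(…)/P_y.
Discretionary income = 53 − 2·8.5 − 12·2 = 12; x* = 2 + 1/3·12/8.5 = 2.4706; y* = 12 + 2/3·12/2 = 16.
Expenditure on x: 8.5·2.4706 = 21; share = 0.3962.

share on x = 0.3962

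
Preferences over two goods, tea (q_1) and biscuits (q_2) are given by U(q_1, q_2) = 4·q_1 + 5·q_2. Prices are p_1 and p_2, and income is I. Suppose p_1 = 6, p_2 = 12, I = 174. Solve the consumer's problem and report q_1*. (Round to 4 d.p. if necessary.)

q_1 gives more utility per dollar, so spend all income on q_1: q_1* = I/p_1, q_2* = 0.
Numerically: q_1* = 29, q_2* = 0.

q_1* = 29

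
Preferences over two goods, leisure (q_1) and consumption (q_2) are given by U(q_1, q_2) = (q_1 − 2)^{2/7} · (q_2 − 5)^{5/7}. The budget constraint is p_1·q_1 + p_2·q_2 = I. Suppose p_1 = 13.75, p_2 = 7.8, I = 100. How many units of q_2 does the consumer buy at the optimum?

MRS = (2/5)·(q_2−5)/(q_1−2). Tangency with p_1/p_2 gives q_2−5 = (5/2)·(p_1/p_2)·(q_1−2).
Substituting into the budget: q_1* = 2 + 2/7·(I − 2·p_1 − 5·p_2)/p_1, and q_2* = 5 + 5/7·(…)/p_2.
Discretionary income = 100 − 2·13.75 − 5·7.8 = 33.5; q_2* = 5 + 5/7·33.5/7.8 = 8.0678.

q_2* = 8.0678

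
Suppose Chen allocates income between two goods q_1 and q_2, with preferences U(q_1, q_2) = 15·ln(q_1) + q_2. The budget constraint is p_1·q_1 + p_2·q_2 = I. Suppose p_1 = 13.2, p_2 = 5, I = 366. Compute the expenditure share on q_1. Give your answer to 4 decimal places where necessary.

share on q_1 = 0.2049

MU_q_1 = 15/q_1, MU_q_2 = 1. Tangency: 15/q_1 = p_1/p_2.
So q_1*(p_1,p_2) = 15·p_2/p_1, independent of income; and q_2* = (I − 15·p_2)/p_2.
At the given prices: q_1* = 15·5/13.2 = 5.6818, and q_2* = 58.2.
Expenditure on q_1: 13.2·5.6818 = 75; share = 0.2049.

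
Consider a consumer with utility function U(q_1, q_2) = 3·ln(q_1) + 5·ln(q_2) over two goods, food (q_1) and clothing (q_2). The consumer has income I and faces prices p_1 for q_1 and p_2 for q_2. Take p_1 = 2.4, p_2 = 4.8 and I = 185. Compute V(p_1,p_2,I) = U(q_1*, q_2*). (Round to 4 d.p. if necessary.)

MU_q_1/MU_q_2 = (3·q_2)/(5·q_1); tangency sets this equal to p_1/p_2.
Rearranging, p_2·q_2 = (5/3)·p_1·q_1. Substituting into the budget gives p_1·q_1·(1 + (5/3)) = I.
Demand: q_1*(p_1,p_2,I) = 0.375·I/p_1 and q_2* = 0.625·I/p_2.
At p_1=2.4, p_2=4.8, I=185: q_1* = 0.375·185/2.4 = 28.9062, q_2* = 24.0885.
Utility at the optimum: U(28.9062, 24.0885) = 26.0009.

V = 26.0009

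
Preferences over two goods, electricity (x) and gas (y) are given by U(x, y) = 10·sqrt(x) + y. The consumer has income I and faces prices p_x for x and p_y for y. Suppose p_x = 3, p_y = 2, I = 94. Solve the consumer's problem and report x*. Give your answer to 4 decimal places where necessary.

Utility is quasi-linear in y; the FOC for x is 5/√x = p_x/p_y.
Solve: √x = 5·p_y/p_x, so x*(p_x,p_y) = (5·p_y/p_x)², and y* = (I − p_x·x*)/p_y.
Plugging in: x* = (5·2/3)² = 11.1111.

x* = 11.1111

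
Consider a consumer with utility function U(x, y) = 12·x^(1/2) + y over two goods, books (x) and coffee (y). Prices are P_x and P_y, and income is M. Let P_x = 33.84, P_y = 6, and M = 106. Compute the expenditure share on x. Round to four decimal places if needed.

Set MRS = P_x/P_y: 6·x^(−1/2) = P_x/P_y.
Thus x* = (6·P_y/P_x)² — independent of M — with the rest of income spent on y.
Plugging in: x* = (6·6/33.84)² = 1.1317, y* = 11.2837.
Expenditure on x: 33.84·1.1317 = 38.2979; share = 0.3613.

share on x = 0.3613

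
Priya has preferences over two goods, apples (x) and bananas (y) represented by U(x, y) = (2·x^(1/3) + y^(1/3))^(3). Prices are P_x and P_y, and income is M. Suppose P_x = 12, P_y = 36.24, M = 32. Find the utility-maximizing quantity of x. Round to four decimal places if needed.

MU_x ∝ 2·x^(-2/3), MU_y ∝ y^(-2/3), so MRS = 2·(y/x)^(2/3) = P_x/P_y.
Solve for the ratio: y/x = [(1/2)·P_x/P_y]^(1.5).
Substitute y = (y/x)·x into the budget: x* = M/(P_x + P_y·(y/x)).
Numerically y/x = 0.067367, so x* = 32/(12 + 36.24·0.067367) = 2.2159.

x* = 2.2159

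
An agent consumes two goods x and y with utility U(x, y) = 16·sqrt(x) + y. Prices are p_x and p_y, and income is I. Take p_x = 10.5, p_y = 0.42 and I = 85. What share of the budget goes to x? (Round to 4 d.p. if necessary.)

MU_x = 8/√x, MU_y = 1. Tangency: 8/√x = p_x/p_y.
Thus x* = (8·p_y/p_x)² — independent of I — with the rest of income spent on y.
Plugging in: x* = (8·0.42/10.5)² = 0.1024, y* = 199.821.
Expenditure on x: 10.5·0.1024 = 1.0752; share = 0.0126.

share on x = 0.0126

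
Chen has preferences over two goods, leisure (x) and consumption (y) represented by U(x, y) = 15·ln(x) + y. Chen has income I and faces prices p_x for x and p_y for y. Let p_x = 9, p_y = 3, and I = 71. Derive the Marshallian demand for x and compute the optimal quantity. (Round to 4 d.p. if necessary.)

x* = 5

Set MRS = p_x/p_y: (15/x)/1 = p_x/p_y.
So x*(p_x,p_y) = 15·p_y/p_x, independent of income; and y* = (I − 15·p_y)/p_y.
At the given prices: x* = 15·3/9 = 5.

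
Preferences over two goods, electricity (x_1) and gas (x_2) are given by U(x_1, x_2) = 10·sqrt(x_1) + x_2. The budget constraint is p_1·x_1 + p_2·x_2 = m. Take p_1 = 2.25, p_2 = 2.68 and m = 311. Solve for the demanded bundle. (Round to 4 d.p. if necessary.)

x_1* = 35.4686, x_2* = 86.267

MU_x_1 = 5/√x_1, MU_x_2 = 1. Tangency: 5/√x_1 = p_1/p_2.
Thus x_1* = (5·p_2/p_1)² — independent of m — with the rest of income spent on x_2.
Plugging in: x_1* = (5·2.68/2.25)² = 35.4686, x_2* = 86.267.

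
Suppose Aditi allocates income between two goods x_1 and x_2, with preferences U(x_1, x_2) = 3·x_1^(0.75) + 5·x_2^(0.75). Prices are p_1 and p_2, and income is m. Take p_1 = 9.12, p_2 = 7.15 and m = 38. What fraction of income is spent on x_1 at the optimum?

From the CES first-order condition, (3/5)·(x_2/x_1)^(0.25) = p_1/p_2.
Solve for the ratio: x_2/x_1 = [(5/3)·p_1/p_2]^(4).
With the ratio pinned down, the budget gives x_1* = m/(p_1 + p_2·(x_2/x_1)) and x_2* = (x_2/x_1)·x_1*.
Numerically x_2/x_1 = 20.424441, so x_1* = 38/(9.12 + 7.15·20.424441) = 0.2449 and x_2* = 20.424441·0.2449 = 5.0023.
Expenditure on x_1: 9.12·0.2449 = 2.2336; share = 0.0588.

share on x_1 = 0.0588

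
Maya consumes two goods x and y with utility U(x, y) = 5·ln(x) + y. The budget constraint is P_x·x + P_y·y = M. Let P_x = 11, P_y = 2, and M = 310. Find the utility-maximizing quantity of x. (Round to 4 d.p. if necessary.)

At the given prices: x* = 5·2/11 = 0.9091.

x* = 0.9091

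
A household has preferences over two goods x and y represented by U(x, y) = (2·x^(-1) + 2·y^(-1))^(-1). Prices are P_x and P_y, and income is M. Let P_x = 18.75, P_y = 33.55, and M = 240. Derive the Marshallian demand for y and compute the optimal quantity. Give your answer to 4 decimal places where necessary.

From the CES first-order condition, (y/x)^(2) = P_x/P_y.
Solve for the ratio: y/x = [P_x/P_y]^(0.5).
With the ratio pinned down, the budget gives x* = M/(P_x + P_y·(y/x)) and y* = (y/x)·x*.
Numerically y/x = 0.747574, so x* = 240/(18.75 + 33.55·0.747574) = 5.4756 and y* = 0.747574·5.4756 = 4.0934.

y* = 4.0934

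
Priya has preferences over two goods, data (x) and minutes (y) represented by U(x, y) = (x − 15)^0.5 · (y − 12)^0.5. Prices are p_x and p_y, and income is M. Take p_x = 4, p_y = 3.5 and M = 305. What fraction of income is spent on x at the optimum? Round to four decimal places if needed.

share on x = 0.5295

Let x' = x−15, y' = y−12. MRS = y'/x' = p_x/p_y.
After buying the subsistence bundle (15, 12), a share 0.5 of the remaining income goes to x: x* = 15 + 0.5·(M − 15p_x − 12p_y)/p_x.
Discretionary income = 305 − 15·4 − 12·3.5 = 203; x* = 15 + 0.5·203/4 = 40.375; y* = 12 + 0.5·203/3.5 = 41.
Expenditure on x: 4·40.375 = 161.5; share = 0.5295.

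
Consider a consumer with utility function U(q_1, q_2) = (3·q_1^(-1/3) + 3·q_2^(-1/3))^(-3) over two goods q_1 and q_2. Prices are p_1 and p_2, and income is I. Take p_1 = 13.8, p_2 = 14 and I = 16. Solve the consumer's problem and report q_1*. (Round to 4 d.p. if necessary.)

MU_q_1 ∝ 3·q_1^(-4/3), MU_q_2 ∝ 3·q_2^(-4/3), so MRS = (q_2/q_1)^(4/3) = p_1/p_2.
Solve for the ratio: q_2/q_1 = [p_1/p_2]^(0.75).
With the ratio pinned down, the budget gives q_1* = I/(p_1 + p_2·(q_2/q_1)) and q_2* = (q_2/q_1)·q_1*.
Numerically q_2/q_1 = 0.989266, so q_1* = 16/(13.8 + 14·0.989266) = 0.5787.

q_1* = 0.5787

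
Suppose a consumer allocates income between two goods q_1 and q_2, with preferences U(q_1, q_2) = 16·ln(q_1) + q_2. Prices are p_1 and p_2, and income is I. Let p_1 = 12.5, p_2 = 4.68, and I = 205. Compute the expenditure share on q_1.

MU_q_1 = 16/q_1, MU_q_2 = 1. Tangency: 16/q_1 = p_1/p_2.
So q_1*(p_1,p_2) = 16·p_2/p_1, independent of income; and q_2* = (I − 16·p_2)/p_2.
At the given prices: q_1* = 16·4.68/12.5 = 5.9904, and q_2* = 27.8034.
Expenditure on q_1: 12.5·5.9904 = 74.88; share = 0.3653.

share on q_1 = 0.3653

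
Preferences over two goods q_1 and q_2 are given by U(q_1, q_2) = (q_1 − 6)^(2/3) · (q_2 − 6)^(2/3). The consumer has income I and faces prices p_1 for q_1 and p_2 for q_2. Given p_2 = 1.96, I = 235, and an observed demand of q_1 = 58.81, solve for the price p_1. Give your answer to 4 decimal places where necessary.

MRS = (q_2−6)/(q_1−6). Tangency with p_1/p_2 gives q_2−6 = (p_1/p_2)·(q_1−6).
After buying the subsistence bundle (6, 6), a share 0.5 of the remaining income goes to q_1: q_1* = 6 + 0.5·(I − 6p_1 − 6p_2)/p_1.
Set q_1* = 58.81 in the demand function and solve for p_1: p_1 = 2.

p_1 = 2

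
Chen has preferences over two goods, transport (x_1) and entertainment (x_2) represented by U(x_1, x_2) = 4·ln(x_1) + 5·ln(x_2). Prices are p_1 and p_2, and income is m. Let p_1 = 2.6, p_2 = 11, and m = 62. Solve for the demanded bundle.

x_1* = 10.5983, x_2* = 3.1313

Demand: x_1*(p_1,p_2,m) = 4/9·m/p_1 and x_2* = 5/9·m/p_2.
At p_1=2.6, p_2=11, m=62: x_1* = 4/9·62/2.6 = 10.5983, x_2* = 3.1313.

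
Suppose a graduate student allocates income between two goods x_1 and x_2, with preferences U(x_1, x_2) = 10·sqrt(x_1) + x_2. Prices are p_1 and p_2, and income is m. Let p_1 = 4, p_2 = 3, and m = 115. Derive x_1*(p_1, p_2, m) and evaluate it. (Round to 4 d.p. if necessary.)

x_1* = 14.0625

Utility is quasi-linear in x_2; the FOC for x_1 is 5/√x_1 = p_1/p_2.
Solve: √x_1 = 5·p_2/p_1, so x_1*(p_1,p_2) = (5·p_2/p_1)², and x_2* = (m − p_1·x_1*)/p_2.
Plugging in: x_1* = (5·3/4)² = 14.0625.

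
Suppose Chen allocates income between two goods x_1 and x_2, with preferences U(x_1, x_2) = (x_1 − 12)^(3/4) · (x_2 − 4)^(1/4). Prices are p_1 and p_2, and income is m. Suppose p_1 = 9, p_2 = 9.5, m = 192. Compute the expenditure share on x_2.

MRS = 3·(x_2−4)/(x_1−12). Tangency with p_1/p_2 gives x_2−4 = (1/3)·(p_1/p_2)·(x_1−12).
Substituting into the budget: x_1* = 12 + 0.75·(m − 12·p_1 − 4·p_2)/p_1, and x_2* = 4 + 0.25·(…)/p_2.
Discretionary income = 192 − 12·9 − 4·9.5 = 46; x_1* = 12 + 0.75·46/9 = 15.8333; x_2* = 4 + 0.25·46/9.5 = 5.2105.
Expenditure on x_2: 9.5·5.2105 = 49.5; share = 0.2578.

share on x_2 = 0.2578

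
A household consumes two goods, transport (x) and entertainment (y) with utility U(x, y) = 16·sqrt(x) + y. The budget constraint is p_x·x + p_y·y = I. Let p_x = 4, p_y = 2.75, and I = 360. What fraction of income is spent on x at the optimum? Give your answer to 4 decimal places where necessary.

share on x = 0.3361

MU_x = 8/√x, MU_y = 1. Tangency: 8/√x = p_x/p_y.
Solve: √x = 8·p_y/p_x, so x*(p_x,p_y) = (8·p_y/p_x)², and y* = (I − p_x·x*)/p_y.
Plugging in: x* = (8·2.75/4)² = 30.25, y* = 86.9091.
Expenditure on x: 4·30.25 = 121; share = 0.3361.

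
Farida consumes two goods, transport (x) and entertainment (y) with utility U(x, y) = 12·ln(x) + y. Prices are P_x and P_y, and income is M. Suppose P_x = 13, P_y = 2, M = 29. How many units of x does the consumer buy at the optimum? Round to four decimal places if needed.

Set MRS = P_x/P_y: (12/x)/1 = P_x/P_y.
So x*(P_x,P_y) = 12·P_y/P_x, independent of income; and y* = (M − 12·P_y)/P_y.
At the given prices: x* = 12·2/13 = 1.8462.

x* = 1.8462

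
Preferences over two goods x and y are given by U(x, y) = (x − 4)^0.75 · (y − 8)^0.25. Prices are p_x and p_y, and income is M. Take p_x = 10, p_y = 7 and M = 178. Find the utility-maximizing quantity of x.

x* = 10.15

Let x' = x−4, y' = y−8. MRS = 3·y'/x' = p_x/p_y.
After buying the subsistence bundle (4, 8), a share 0.75 of the remaining income goes to x: x* = 4 + 0.75·(M − 4p_x − 8p_y)/p_x.
Discretionary income = 178 − 4·10 − 8·7 = 82; x* = 4 + 0.75·82/10 = 10.15.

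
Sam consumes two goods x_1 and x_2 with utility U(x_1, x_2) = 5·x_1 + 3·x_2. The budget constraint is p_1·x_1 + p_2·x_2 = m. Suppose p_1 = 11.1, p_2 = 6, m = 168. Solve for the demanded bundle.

x_1* = 0, x_2* = 28

Perfect substitutes: compare marginal utility per dollar. 5/p_1 vs 3/p_2 → 0.4505 vs 0.5.
x_2 gives more utility per dollar, so spend all income on x_2: x_2* = m/p_2, x_1* = 0.
Numerically: x_1* = 0, x_2* = 28.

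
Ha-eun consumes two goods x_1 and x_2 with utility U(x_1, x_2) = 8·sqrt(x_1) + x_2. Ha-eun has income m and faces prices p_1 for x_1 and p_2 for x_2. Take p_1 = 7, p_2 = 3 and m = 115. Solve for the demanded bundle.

Utility is quasi-linear in x_2; the FOC for x_1 is 4/√x_1 = p_1/p_2.
Thus x_1* = (4·p_2/p_1)² — independent of m — with the rest of income spent on x_2.
Plugging in: x_1* = (4·3/7)² = 2.9388, x_2* = 31.4762.

x_1* = 2.9388, x_2* = 31.4762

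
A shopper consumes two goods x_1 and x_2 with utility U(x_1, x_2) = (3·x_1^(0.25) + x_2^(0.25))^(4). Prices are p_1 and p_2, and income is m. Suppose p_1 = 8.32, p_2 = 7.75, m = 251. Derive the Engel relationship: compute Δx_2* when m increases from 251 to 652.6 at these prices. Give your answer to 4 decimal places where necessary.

Δx_2* = 9.9165

Numerically x_2/x_1 = 0.254059, so x_1* = 251/(8.32 + 7.75·0.254059) = 24.3951 and x_2* = 0.254059·24.3951 = 6.1978.
At m' = 652.6: x_2* = 16.1142. Change: 16.1142 − 6.1978 = 9.9165.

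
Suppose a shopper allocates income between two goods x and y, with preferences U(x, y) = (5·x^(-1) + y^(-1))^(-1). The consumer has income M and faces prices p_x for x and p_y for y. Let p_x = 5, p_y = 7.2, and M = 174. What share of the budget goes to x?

MRS = MU_x/MU_y = 5·(y/x)^(2). Set equal to p_x/p_y.
Hence y/x = ((1/5)·p_x/p_y)^(1/(2)), i.e. raised to the 0.5 power.
Substitute y = (y/x)·x into the budget: x* = M/(p_x + p_y·(y/x)).
Numerically y/x = 0.372678, so x* = 174/(5 + 7.2·0.372678) = 22.6466 and y* = 0.372678·22.6466 = 8.4399.
Expenditure on x: 5·22.6466 = 113.2329; share = 0.6508.

share on x = 0.6508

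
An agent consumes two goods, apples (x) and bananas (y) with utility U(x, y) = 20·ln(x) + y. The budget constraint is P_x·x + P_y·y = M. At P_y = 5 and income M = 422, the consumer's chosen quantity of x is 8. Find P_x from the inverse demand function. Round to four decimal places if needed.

P_x = 12.5

Set MRS = P_x/P_y: (20/x)/1 = P_x/P_y.
So x*(P_x,P_y) = 20·P_y/P_x, independent of income; and y* = (M − 20·P_y)/P_y.
Set x* = 8 in the demand function and solve for P_x: P_x = 12.5.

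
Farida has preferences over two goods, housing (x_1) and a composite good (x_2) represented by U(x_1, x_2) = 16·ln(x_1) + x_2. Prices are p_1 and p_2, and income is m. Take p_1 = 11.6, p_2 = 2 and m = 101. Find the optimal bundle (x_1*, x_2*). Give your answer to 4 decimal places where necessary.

x_1* = 2.7586, x_2* = 34.5

MU_x_1 = 16/x_1, MU_x_2 = 1. Tangency: 16/x_1 = p_1/p_2.
So x_1*(p_1,p_2) = 16·p_2/p_1, independent of income; and x_2* = (m − 16·p_2)/p_2.
At the given prices: x_1* = 16·2/11.6 = 2.7586, and x_2* = 34.5.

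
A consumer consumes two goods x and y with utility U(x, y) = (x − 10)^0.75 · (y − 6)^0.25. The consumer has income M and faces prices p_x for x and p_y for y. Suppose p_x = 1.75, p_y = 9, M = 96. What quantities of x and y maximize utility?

Discretionary income = 96 − 10·1.75 − 6·9 = 24.5; x* = 10 + 0.75·24.5/1.75 = 20.5; y* = 6 + 0.25·24.5/9 = 6.6806.

x* = 20.5, y* = 6.6806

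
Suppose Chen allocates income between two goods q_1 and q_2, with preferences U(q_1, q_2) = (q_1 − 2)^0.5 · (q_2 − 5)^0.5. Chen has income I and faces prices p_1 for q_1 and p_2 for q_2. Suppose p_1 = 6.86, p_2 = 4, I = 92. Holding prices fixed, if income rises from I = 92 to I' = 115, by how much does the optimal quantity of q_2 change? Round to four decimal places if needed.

MRS = (q_2−5)/(q_1−2). Tangency with p_1/p_2 gives q_2−5 = (p_1/p_2)·(q_1−2).
After buying the subsistence bundle (2, 5), a share 0.5 of the remaining income goes to q_1: q_1* = 2 + 0.5·(I − 2p_1 − 5p_2)/p_1.
Discretionary income = 92 − 2·6.86 − 5·4 = 58.28; q_2* = 5 + 0.5·58.28/4 = 12.285.
At I' = 115: q_2* = 15.16. Change: 15.16 − 12.285 = 2.875.

Δq_2* = 2.875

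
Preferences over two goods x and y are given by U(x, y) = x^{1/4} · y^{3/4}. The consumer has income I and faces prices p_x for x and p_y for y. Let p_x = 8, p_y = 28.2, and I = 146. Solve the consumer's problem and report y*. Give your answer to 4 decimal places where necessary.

The MRS is (1/3)·y/x. Set MRS = p_x/p_y.
Rearranging, p_y·y = 3·p_x·x. Substituting into the budget gives p_x·x·(1 + 3) = I.
Demand: x*(p_x,p_y,I) = 0.25·I/p_x and y* = 0.75·I/p_y.
At p_x=8, p_y=28.2, I=146: y* = 0.75·146/28.2 = 3.883.

y* = 3.883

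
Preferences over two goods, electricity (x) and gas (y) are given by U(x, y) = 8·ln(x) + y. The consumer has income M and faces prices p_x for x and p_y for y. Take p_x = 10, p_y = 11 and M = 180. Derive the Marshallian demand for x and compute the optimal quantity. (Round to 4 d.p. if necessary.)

x* = 8.8

MU_x = 8/x, MU_y = 1. Tangency: 8/x = p_x/p_y.
So x*(p_x,p_y) = 8·p_y/p_x, independent of income; and y* = (M − 8·p_y)/p_y.
At the given prices: x* = 8·11/10 = 8.8.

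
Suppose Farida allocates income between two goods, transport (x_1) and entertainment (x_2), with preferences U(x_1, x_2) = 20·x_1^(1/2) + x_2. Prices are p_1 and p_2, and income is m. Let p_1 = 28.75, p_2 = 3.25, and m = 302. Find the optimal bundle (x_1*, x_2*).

x_1* = 1.2779, x_2* = 81.6187

MU_x_1 = 10/√x_1, MU_x_2 = 1. Tangency: 10/√x_1 = p_1/p_2.
Solve: √x_1 = 10·p_2/p_1, so x_1*(p_1,p_2) = (10·p_2/p_1)², and x_2* = (m − p_1·x_1*)/p_2.
Plugging in: x_1* = (10·3.25/28.75)² = 1.2779, x_2* = 81.6187.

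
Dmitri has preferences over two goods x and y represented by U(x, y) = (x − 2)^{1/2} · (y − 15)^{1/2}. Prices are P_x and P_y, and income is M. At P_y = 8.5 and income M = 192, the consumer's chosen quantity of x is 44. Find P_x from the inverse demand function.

P_x = 0.75

MRS = (y−15)/(x−2). Tangency with P_x/P_y gives y−15 = (P_x/P_y)·(x−2).
After buying the subsistence bundle (2, 15), a share 0.5 of the remaining income goes to x: x* = 2 + 0.5·(M − 2P_x − 15P_y)/P_x.
Set x* = 44 in the demand function and solve for P_x: P_x = 0.75.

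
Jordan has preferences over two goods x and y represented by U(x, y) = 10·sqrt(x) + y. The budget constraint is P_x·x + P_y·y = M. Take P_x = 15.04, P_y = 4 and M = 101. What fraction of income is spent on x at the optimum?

Utility is quasi-linear in y; the FOC for x is 5/√x = P_x/P_y.
Solve: √x = 5·P_y/P_x, so x*(P_x,P_y) = (5·P_y/P_x)², and y* = (M − P_x·x*)/P_y.
Plugging in: x* = (5·4/15.04)² = 1.7683, y* = 18.6011.
Expenditure on x: 15.04·1.7683 = 26.5957; share = 0.2633.

share on x = 0.2633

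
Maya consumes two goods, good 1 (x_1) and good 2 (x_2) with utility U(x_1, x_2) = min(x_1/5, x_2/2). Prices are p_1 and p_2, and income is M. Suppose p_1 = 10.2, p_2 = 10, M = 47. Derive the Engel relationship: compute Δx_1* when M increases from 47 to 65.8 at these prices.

Leontief preferences: the optimum is at the kink where x_1/5 = x_2/2, i.e. x_2 = (2/5)·x_1.
Budget: p_1·x_1 + p_2·(2/5)·x_1 = M, so (5·p_1 + 2·p_2)·x_1 = 5·M.
Demand: x_1*(p_1,p_2,M) = 5·M/(5·p_1 + 2·p_2), x_2* = 2·M/(5·p_1 + 2·p_2).
Here 5·10.2 + 2·10 = 71, giving x_1* = 3.3099.
At M' = 65.8: x_1* = 4.6338. Change: 4.6338 − 3.3099 = 1.3239.

Δx_1* = 1.3239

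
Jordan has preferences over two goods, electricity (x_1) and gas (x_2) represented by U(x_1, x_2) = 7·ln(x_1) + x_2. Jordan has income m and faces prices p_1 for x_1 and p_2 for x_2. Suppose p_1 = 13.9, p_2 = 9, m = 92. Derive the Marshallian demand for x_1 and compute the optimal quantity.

So x_1*(p_1,p_2) = 7·p_2/p_1, independent of income; and x_2* = (m − 7·p_2)/p_2.
At the given prices: x_1* = 7·9/13.9 = 4.5324.

x_1* = 4.5324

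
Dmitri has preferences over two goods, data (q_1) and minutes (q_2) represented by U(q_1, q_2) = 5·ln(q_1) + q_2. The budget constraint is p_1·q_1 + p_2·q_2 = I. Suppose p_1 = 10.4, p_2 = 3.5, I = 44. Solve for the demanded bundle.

q_1* = 1.6827, q_2* = 7.5714

MU_q_1 = 5/q_1, MU_q_2 = 1. Tangency: 5/q_1 = p_1/p_2.
So q_1*(p_1,p_2) = 5·p_2/p_1, independent of income; and q_2* = (I − 5·p_2)/p_2.
At the given prices: q_1* = 5·3.5/10.4 = 1.6827, and q_2* = 7.5714.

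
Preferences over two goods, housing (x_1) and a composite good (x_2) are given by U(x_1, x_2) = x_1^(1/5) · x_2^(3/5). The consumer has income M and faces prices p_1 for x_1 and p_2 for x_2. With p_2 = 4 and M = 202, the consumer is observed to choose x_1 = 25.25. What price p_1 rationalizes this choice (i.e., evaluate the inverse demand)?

The MRS is (1/3)·x_2/x_1. Set MRS = p_1/p_2.
Rearranging, p_2·x_2 = 3·p_1·x_1. Substituting into the budget gives p_1·x_1·(1 + 3) = M.
Demand: x_1*(p_1,p_2,M) = 0.25·M/p_1 and x_2* = 0.75·M/p_2.
Set x_1* = 25.25 in the demand function and solve for p_1: p_1 = 2.

p_1 = 2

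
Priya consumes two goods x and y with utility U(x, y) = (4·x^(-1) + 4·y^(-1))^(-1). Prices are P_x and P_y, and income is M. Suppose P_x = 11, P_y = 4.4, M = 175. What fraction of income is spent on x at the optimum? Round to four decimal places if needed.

MU_x ∝ 4·x^(-2), MU_y ∝ 4·y^(-2), so MRS = (y/x)^(2) = P_x/P_y.
Solve for the ratio: y/x = [P_x/P_y]^(0.5).
Substitute y = (y/x)·x into the budget: x* = M/(P_x + P_y·(y/x)).
Numerically y/x = 1.581139, so x* = 175/(11 + 4.4·1.581139) = 9.7455 and y* = 1.581139·9.7455 = 15.409.
Expenditure on x: 11·9.7455 = 107.2005; share = 0.6126.

share on x = 0.6126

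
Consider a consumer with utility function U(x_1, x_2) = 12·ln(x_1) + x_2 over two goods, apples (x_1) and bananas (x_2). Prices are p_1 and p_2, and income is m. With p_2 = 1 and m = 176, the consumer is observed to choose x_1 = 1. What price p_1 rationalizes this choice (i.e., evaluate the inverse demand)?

p_1 = 12

Set MRS = p_1/p_2: (12/x_1)/1 = p_1/p_2.
So x_1*(p_1,p_2) = 12·p_2/p_1, independent of income; and x_2* = (m − 12·p_2)/p_2.
Set x_1* = 1 in the demand function and solve for p_1: p_1 = 12.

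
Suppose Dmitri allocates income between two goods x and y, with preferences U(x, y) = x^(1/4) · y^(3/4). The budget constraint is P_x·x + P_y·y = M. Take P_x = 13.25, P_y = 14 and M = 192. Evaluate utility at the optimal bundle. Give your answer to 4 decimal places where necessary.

V = 7.9238

Demand: x*(P_x,P_y,M) = 0.25·M/P_x and y* = 0.75·M/P_y.
At P_x=13.25, P_y=14, M=192: x* = 0.25·192/13.25 = 3.6226, y* = 10.2857.
Utility at the optimum: U(3.6226, 10.2857) = 7.9238.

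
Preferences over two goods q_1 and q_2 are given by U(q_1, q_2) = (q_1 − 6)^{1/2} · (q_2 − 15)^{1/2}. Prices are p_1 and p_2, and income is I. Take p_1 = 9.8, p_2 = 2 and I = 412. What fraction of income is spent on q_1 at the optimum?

This is Cobb-Douglas in (q_1−6, q_2−15): tangency gives 0.5·p_2·(q_2−15) = 0.5·p_1·(q_1−6).
Substituting into the budget: q_1* = 6 + 0.5·(I − 6·p_1 − 15·p_2)/p_1, and q_2* = 15 + 0.5·(…)/p_2.
Discretionary income = 412 − 6·9.8 − 15·2 = 323.2; q_1* = 6 + 0.5·323.2/9.8 = 22.4898; q_2* = 15 + 0.5·323.2/2 = 95.8.
Expenditure on q_1: 9.8·22.4898 = 220.4; share = 0.535.

share on q_1 = 0.535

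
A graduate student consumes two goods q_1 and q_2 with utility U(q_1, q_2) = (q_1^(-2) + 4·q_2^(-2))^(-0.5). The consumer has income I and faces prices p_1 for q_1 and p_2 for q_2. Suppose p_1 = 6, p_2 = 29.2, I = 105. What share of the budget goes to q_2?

From the CES first-order condition, (1/4)·(q_2/q_1)^(3) = p_1/p_2.
Hence q_2/q_1 = (4·p_1/p_2)^(1/(3)), i.e. raised to the 1/3 power.
Substitute q_2 = (q_2/q_1)·q_1 into the budget: q_1* = I/(p_1 + p_2·(q_2/q_1)).
Numerically q_2/q_1 = 0.936719, so q_1* = 105/(6 + 29.2·0.936719) = 3.1482 and q_2* = 0.936719·3.1482 = 2.949.
Expenditure on q_2: 29.2·2.949 = 86.1107; share = 0.8201.

share on q_2 = 0.8201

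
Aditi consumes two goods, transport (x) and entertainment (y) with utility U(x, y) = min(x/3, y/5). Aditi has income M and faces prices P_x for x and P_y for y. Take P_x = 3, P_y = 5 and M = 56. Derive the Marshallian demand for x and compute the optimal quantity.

With perfect complements, no substitution: consume in ratio x:y = 3:5.
Budget: P_x·x + P_y·(5/3)·x = M, so (3·P_x + 5·P_y)·x = 3·M.
Demand: x*(P_x,P_y,M) = 3·M/(3·P_x + 5·P_y), y* = 5·M/(3·P_x + 5·P_y).
Here 3·3 + 5·5 = 34, giving x* = 4.9412.

x* = 4.9412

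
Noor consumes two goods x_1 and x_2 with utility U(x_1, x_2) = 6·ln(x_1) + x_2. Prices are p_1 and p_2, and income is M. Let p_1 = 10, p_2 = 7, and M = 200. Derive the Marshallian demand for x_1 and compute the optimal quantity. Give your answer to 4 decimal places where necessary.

x_1* = 4.2

MU_x_1 = 6/x_1, MU_x_2 = 1. Tangency: 6/x_1 = p_1/p_2.
So x_1*(p_1,p_2) = 6·p_2/p_1, independent of income; and x_2* = (M − 6·p_2)/p_2.
At the given prices: x_1* = 6·7/10 = 4.2.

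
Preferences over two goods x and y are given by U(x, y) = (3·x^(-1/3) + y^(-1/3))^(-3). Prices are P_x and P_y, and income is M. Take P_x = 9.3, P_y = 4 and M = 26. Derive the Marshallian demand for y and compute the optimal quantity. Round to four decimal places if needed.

Substitute y = (y/x)·x into the budget: x* = M/(P_x + P_y·(y/x)).
Numerically y/x = 0.825993, so x* = 26/(9.3 + 4·0.825993) = 2.0628 and y* = 0.825993·2.0628 = 1.7039.

y* = 1.7039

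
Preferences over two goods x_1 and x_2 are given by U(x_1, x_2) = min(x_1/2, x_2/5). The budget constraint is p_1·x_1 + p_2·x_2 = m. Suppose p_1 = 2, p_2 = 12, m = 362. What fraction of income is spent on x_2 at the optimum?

Demand: x_1*(p_1,p_2,m) = 2·m/(2·p_1 + 5·p_2), x_2* = 5·m/(2·p_1 + 5·p_2).
Here 2·2 + 5·12 = 64, giving x_1* = 11.3125 and x_2* = 28.2812.
Expenditure on x_2: 12·28.2812 = 339.375; share = 0.9375.

share on x_2 = 0.9375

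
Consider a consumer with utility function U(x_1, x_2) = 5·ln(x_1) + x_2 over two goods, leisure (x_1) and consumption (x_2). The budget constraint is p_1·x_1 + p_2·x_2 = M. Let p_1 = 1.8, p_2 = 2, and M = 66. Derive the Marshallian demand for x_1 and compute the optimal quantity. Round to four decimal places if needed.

Set MRS = p_1/p_2: (5/x_1)/1 = p_1/p_2.
So x_1*(p_1,p_2) = 5·p_2/p_1, independent of income; and x_2* = (M − 5·p_2)/p_2.
At the given prices: x_1* = 5·2/1.8 = 5.5556.

x_1* = 5.5556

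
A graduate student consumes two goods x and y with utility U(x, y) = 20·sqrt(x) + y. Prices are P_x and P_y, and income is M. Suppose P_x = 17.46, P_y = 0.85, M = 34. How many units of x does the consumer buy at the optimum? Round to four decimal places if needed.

x* = 0.237

Utility is quasi-linear in y; the FOC for x is 10/√x = P_x/P_y.
Thus x* = (10·P_y/P_x)² — independent of M — with the rest of income spent on y.
Plugging in: x* = (10·0.85/17.46)² = 0.237.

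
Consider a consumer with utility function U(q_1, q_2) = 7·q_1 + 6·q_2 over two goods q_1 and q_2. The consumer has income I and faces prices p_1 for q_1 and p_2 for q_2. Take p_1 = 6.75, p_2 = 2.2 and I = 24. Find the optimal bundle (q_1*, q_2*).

q_1* = 0, q_2* = 10.9091

Linear utility — the consumer picks whichever good has higher MU/price: 7/6.75 = 1.037 vs 6/2.2 = 2.7273.
q_2 gives more utility per dollar, so spend all income on q_2: q_2* = I/p_2, q_1* = 0.
Numerically: q_1* = 0, q_2* = 10.9091.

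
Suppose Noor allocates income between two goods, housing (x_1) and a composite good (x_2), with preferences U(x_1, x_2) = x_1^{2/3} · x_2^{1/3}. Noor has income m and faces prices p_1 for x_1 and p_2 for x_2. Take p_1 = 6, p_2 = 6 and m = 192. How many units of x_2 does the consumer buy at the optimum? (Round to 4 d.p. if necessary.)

x_2* = 10.6667

The MRS is 2·x_2/x_1. Set MRS = p_1/p_2.
So 2/3·p_2·x_2 = 1/3·p_1·x_1; combined with the budget, a share 2/3 of income goes to x_1.
Demand: x_1*(p_1,p_2,m) = 2/3·m/p_1 and x_2* = 1/3·m/p_2.
At p_1=6, p_2=6, m=192: x_2* = 1/3·192/6 = 10.6667.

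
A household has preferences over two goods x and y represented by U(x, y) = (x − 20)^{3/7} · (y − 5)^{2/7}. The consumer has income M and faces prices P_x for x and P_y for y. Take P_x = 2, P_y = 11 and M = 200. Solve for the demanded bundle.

MRS = (3/2)·(y−5)/(x−20). Tangency with P_x/P_y gives y−5 = (2/3)·(P_x/P_y)·(x−20).
After buying the subsistence bundle (20, 5), a share 0.6 of the remaining income goes to x: x* = 20 + 0.6·(M − 20P_x − 5P_y)/P_x.
Discretionary income = 200 − 20·2 − 5·11 = 105; x* = 20 + 0.6·105/2 = 51.5; y* = 5 + 0.4·105/11 = 8.8182.

x* = 51.5, y* = 8.8182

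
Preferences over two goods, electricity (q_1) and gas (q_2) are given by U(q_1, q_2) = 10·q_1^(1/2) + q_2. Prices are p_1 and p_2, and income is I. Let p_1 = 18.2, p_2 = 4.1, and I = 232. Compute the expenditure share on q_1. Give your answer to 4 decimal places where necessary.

Set MRS = p_1/p_2: 5·q_1^(−1/2) = p_1/p_2.
Solve: √q_1 = 5·p_2/p_1, so q_1*(p_1,p_2) = (5·p_2/p_1)², and q_2* = (I − p_1·q_1*)/p_2.
Plugging in: q_1* = (5·4.1/18.2)² = 1.2687, q_2* = 50.9535.
Expenditure on q_1: 18.2·1.2687 = 23.0907; share = 0.0995.

share on q_1 = 0.0995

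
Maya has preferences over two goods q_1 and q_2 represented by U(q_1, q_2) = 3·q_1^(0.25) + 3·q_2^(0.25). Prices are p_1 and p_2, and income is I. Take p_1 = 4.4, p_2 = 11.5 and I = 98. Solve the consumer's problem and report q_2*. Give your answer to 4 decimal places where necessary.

From the CES first-order condition, (q_2/q_1)^(0.75) = p_1/p_2.
Solve for the ratio: q_2/q_1 = [p_1/p_2]^(4/3).
Substitute q_2 = (q_2/q_1)·q_1 into the budget: q_1* = I/(p_1 + p_2·(q_2/q_1)).
Numerically q_2/q_1 = 0.277762, so q_1* = 98/(4.4 + 11.5·0.277762) = 12.9045 and q_2* = 0.277762·12.9045 = 3.5844.

q_2* = 3.5844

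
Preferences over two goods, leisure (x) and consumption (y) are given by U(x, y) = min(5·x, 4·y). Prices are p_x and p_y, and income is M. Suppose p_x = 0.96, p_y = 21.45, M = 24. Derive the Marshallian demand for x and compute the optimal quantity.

With perfect complements, no substitution: consume in ratio x:y = 4:5.
Budget: p_x·x + p_y·(5/4)·x = M, so (4·p_x + 5·p_y)·x = 4·M.
Demand: x*(p_x,p_y,M) = 4·M/(4·p_x + 5·p_y), y* = 5·M/(4·p_x + 5·p_y).
Here 4·0.96 + 5·21.45 = 111.09, giving x* = 0.8642.

x* = 0.8642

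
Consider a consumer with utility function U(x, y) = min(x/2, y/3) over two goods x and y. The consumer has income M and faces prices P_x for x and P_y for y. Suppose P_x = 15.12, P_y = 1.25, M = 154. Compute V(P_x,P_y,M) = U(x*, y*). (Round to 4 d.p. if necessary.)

Leontief preferences: the optimum is at the kink where x/2 = y/3, i.e. y = (3/2)·x.
Budget: P_x·x + P_y·(3/2)·x = M, so (2·P_x + 3·P_y)·x = 2·M.
Demand: x*(P_x,P_y,M) = 2·M/(2·P_x + 3·P_y), y* = 3·M/(2·P_x + 3·P_y).
Here 2·15.12 + 3·1.25 = 33.99, giving x* = 9.0615 and y* = 13.5922.
Utility at the optimum: U(9.0615, 13.5922) = 4.5307.

V = 4.5307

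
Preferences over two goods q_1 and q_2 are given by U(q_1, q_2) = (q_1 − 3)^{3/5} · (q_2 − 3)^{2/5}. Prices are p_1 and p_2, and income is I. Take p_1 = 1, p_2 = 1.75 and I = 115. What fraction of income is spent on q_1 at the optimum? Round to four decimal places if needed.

share on q_1 = 0.583

Let q_1' = q_1−3, q_2' = q_2−3. MRS = (3/2)·q_2'/q_1' = p_1/p_2.
Substituting into the budget: q_1* = 3 + 0.6·(I − 3·p_1 − 3·p_2)/p_1, and q_2* = 3 + 0.4·(…)/p_2.
Discretionary income = 115 − 3·1 − 3·1.75 = 106.75; q_1* = 3 + 0.6·106.75/1 = 67.05; q_2* = 3 + 0.4·106.75/1.75 = 27.4.
Expenditure on q_1: 1·67.05 = 67.05; share = 0.583.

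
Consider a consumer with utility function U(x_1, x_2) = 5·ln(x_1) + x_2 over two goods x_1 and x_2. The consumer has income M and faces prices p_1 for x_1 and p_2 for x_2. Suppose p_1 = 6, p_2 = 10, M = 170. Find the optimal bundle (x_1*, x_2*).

x_1* = 8.3333, x_2* = 12

Set MRS = p_1/p_2: (5/x_1)/1 = p_1/p_2.
So x_1*(p_1,p_2) = 5·p_2/p_1, independent of income; and x_2* = (M − 5·p_2)/p_2.
At the given prices: x_1* = 5·10/6 = 8.3333, and x_2* = 12.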